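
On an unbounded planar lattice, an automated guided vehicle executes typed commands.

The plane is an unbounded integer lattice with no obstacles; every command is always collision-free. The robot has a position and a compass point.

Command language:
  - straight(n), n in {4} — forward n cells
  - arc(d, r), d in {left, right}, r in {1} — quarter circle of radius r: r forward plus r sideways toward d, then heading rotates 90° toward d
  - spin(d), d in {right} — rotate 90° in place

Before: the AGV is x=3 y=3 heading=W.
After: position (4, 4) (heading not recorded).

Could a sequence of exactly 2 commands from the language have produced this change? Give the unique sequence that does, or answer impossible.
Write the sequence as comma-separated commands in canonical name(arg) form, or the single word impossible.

key: order matters: swapping spin(right) and arc(right, 1) lands elsewhere
from: x=3 y=3 heading=W
1. spin(right) → x=3 y=3 heading=N
2. arc(right, 1) → x=4 y=4 heading=E
all 16 alternatives checked — unique.

spin(right), arc(right, 1)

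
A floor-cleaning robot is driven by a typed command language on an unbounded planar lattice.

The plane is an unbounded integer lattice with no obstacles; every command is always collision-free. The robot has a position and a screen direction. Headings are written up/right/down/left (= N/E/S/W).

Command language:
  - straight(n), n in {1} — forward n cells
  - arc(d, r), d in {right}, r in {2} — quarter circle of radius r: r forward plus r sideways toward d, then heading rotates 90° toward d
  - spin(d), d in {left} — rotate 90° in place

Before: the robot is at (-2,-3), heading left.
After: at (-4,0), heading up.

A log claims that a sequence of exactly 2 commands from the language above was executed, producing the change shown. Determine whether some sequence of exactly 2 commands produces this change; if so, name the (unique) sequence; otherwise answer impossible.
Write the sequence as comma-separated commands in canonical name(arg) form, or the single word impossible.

key: running straight(1) before arc(right, 2) would end elsewhere — order is forced
start: at (-2,-3), heading left
step 1 (arc(right, 2)): at (-4,-1), heading up
step 2 (straight(1)): at (-4,0), heading up
no rival 2-sequence matches.

arc(right, 2), straight(1)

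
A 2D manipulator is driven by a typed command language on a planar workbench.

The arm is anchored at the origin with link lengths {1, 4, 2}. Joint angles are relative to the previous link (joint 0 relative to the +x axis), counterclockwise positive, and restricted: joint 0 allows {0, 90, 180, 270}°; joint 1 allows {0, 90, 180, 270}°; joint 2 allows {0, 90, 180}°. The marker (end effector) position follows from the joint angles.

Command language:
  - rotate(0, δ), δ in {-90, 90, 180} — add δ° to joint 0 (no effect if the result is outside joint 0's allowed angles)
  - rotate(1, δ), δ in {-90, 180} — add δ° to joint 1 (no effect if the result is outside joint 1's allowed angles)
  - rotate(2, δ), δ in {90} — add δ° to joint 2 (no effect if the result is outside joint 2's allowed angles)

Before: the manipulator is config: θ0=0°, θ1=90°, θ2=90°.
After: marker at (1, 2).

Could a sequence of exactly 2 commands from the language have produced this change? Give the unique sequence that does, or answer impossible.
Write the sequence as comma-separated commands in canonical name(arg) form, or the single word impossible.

rotate(2, 90), rotate(2, 90)

begin: config: θ0=0°, θ1=90°, θ2=90°
[1] after rotate(2, 90): config: θ0=0°, θ1=90°, θ2=180°
[2] after rotate(2, 90): config: θ0=0°, θ1=90°, θ2=180°
all 36 alternatives checked — unique.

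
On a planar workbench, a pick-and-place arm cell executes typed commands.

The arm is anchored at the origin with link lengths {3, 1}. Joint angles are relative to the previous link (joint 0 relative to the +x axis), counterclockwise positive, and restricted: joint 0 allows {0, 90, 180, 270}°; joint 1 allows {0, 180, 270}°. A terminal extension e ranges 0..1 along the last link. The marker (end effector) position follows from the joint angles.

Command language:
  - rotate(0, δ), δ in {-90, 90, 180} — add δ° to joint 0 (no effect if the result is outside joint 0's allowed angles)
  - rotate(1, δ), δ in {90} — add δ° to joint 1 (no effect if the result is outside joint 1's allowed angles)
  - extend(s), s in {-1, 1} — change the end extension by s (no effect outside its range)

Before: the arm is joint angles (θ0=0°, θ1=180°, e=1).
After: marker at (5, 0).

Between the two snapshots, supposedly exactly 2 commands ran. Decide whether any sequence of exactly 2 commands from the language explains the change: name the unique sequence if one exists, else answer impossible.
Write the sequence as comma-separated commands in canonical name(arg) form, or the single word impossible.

rotate(1, 90), rotate(1, 90)

t0: joint angles (θ0=0°, θ1=180°, e=1)
t=1 rotate(1, 90) ⇒ joint angles (θ0=0°, θ1=270°, e=1)
t=2 rotate(1, 90) ⇒ joint angles (θ0=0°, θ1=0°, e=1)
uniquely the one of 36 2-step routes that fits.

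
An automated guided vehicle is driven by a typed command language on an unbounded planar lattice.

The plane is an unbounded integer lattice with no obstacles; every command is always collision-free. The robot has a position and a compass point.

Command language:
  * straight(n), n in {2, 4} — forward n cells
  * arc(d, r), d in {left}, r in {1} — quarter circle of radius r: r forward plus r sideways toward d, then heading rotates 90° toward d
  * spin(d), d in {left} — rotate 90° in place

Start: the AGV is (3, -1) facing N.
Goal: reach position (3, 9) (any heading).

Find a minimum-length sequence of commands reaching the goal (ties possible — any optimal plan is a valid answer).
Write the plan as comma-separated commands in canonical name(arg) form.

start: (3, -1) facing N
1. straight(4) → (3, 3) facing N
2. straight(4) → (3, 7) facing N
3. straight(2) → (3, 9) facing N
nothing shorter than 3 reaches the goal.

straight(4), straight(4), straight(2)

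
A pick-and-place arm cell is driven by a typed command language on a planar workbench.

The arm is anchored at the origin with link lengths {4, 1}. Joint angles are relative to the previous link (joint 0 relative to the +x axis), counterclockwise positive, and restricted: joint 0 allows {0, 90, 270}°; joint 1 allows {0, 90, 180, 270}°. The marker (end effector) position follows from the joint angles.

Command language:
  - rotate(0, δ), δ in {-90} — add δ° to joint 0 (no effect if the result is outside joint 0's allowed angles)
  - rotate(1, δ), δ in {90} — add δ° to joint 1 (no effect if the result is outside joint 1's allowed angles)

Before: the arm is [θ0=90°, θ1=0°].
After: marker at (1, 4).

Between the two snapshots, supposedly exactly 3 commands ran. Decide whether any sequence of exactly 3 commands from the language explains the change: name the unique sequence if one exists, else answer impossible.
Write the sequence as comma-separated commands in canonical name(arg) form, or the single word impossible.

rotate(1, 90), rotate(1, 90), rotate(1, 90)

t0: [θ0=90°, θ1=0°]
[1] after rotate(1, 90): [θ0=90°, θ1=90°]
[2] after rotate(1, 90): [θ0=90°, θ1=180°]
[3] after rotate(1, 90): [θ0=90°, θ1=270°]
uniquely the one of 8 3-step routes that fits.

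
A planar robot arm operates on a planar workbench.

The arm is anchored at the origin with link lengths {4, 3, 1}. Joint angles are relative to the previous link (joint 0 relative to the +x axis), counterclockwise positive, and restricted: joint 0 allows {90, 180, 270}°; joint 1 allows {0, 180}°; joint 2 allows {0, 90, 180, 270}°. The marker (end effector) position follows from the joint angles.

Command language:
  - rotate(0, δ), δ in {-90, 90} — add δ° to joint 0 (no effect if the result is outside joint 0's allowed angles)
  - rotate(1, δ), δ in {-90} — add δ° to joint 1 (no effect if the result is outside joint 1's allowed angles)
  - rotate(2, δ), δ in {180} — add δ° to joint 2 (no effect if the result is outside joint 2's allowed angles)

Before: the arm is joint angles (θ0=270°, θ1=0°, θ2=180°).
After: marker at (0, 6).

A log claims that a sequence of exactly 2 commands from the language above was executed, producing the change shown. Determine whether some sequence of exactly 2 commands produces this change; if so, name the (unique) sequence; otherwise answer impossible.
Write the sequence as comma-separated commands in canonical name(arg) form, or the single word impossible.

initial: joint angles (θ0=270°, θ1=0°, θ2=180°)
step 1 (rotate(0, -90)): joint angles (θ0=180°, θ1=0°, θ2=180°)
step 2 (rotate(0, -90)): joint angles (θ0=90°, θ1=0°, θ2=180°)
all 16 alternatives checked — unique.

rotate(0, -90), rotate(0, -90)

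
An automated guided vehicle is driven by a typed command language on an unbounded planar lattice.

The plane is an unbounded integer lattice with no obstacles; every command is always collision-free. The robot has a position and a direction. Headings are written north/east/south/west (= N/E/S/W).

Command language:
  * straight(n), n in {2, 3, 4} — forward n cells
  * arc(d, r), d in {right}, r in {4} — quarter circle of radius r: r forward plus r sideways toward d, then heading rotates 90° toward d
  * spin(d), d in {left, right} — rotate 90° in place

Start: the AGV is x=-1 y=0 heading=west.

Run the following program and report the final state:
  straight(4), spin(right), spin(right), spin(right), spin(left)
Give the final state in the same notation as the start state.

from: x=-1 y=0 heading=west
t=1 straight(4) ⇒ x=-5 y=0 heading=west
t=2 spin(right) ⇒ x=-5 y=0 heading=north
t=3 spin(right) ⇒ x=-5 y=0 heading=east
t=4 spin(right) ⇒ x=-5 y=0 heading=south
t=5 spin(left) ⇒ x=-5 y=0 heading=east

x=-5 y=0 heading=east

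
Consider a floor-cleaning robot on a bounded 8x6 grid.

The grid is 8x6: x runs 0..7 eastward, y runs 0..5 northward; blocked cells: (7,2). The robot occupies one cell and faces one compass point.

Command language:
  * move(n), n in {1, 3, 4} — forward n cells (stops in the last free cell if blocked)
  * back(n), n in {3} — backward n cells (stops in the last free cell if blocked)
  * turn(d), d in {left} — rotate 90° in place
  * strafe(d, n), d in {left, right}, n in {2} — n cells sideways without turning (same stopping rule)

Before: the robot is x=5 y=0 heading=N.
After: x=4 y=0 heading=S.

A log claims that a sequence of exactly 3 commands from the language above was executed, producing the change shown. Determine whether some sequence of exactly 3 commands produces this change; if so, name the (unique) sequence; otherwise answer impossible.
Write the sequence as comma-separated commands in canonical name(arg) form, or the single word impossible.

turn(left), move(1), turn(left)

key: position moved to (4,0) AND the heading swung to S — translation plus rotation needed
t0: x=5 y=0 heading=N
step 1 (turn(left)): x=5 y=0 heading=W
step 2 (move(1)): x=4 y=0 heading=W
step 3 (turn(left)): x=4 y=0 heading=S
uniquely the one of 343 3-step routes that fits.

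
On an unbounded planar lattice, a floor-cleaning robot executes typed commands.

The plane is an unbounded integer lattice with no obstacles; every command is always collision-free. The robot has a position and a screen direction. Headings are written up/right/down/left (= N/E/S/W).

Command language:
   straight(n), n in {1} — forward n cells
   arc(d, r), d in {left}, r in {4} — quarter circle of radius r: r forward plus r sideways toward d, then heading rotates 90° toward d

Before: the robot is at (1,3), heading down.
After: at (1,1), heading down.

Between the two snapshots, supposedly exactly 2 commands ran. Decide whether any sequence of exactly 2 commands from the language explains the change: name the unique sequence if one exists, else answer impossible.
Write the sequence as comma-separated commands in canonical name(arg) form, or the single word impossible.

key: still facing S at the end — nothing in the sequence rotates
begin: at (1,3), heading down
step 1 (straight(1)): at (1,2), heading down
step 2 (straight(1)): at (1,1), heading down
no rival 2-sequence matches.

straight(1), straight(1)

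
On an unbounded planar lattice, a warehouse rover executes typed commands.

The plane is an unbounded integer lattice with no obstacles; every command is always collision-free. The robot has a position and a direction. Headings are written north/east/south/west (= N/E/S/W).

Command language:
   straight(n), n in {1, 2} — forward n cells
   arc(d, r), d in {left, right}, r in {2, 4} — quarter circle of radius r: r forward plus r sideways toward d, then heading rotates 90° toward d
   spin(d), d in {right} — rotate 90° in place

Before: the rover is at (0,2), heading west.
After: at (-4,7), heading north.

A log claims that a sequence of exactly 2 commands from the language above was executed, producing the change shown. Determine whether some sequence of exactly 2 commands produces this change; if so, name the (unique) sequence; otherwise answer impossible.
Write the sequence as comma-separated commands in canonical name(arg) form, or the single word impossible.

key: running straight(1) before arc(right, 4) would end elsewhere — order is forced
t0: at (0,2), heading west
[1] after arc(right, 4): at (-4,6), heading north
[2] after straight(1): at (-4,7), heading north
uniquely the one of 49 2-step routes that fits.

arc(right, 4), straight(1)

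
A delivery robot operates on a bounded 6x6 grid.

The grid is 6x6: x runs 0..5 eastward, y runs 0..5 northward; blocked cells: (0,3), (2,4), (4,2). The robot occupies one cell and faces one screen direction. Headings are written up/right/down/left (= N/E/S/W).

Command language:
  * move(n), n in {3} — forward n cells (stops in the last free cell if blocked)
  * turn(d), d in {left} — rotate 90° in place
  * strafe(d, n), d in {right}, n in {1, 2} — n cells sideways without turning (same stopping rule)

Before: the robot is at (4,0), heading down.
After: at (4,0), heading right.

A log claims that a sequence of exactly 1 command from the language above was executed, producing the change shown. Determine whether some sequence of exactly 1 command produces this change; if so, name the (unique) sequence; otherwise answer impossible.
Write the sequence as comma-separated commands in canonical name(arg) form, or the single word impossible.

turn(left)

key: (4,0) unchanged — the single command moves nothing
begin: at (4,0), heading down
[1] after turn(left): at (4,0), heading right
no rival 1-sequence matches.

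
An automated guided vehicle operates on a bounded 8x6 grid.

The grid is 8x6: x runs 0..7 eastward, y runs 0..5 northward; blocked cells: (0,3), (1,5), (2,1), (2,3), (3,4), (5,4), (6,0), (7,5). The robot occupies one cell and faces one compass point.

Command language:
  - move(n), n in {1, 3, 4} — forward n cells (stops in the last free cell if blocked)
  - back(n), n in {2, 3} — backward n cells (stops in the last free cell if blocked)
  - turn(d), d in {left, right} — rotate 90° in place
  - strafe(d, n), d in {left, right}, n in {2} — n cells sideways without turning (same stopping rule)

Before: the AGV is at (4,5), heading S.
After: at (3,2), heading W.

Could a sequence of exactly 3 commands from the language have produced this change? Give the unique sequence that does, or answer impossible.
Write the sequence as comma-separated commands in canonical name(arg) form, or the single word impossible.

key: running move(1) before move(3) would end elsewhere — order is forced
start: at (4,5), heading S
[1] after move(3): at (4,2), heading S
[2] after turn(right): at (4,2), heading W
[3] after move(1): at (3,2), heading W
all 729 alternatives checked — unique.

move(3), turn(right), move(1)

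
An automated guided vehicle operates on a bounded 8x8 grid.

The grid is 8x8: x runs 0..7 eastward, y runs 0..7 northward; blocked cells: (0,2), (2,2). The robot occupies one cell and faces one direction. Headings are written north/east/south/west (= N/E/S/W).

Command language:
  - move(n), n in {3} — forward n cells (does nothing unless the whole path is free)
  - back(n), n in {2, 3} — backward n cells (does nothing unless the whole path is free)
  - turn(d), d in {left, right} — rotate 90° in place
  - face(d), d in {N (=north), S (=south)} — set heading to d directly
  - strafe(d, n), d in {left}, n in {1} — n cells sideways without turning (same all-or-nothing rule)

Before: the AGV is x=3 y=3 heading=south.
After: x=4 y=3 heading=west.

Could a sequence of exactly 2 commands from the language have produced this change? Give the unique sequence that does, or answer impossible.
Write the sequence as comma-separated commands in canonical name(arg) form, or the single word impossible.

strafe(left, 1), turn(right)

key: cell and facing (now W) both changed — the 2 commands mix motion and turning
from: x=3 y=3 heading=south
1. strafe(left, 1) → x=4 y=3 heading=south
2. turn(right) → x=4 y=3 heading=west
no rival 2-sequence matches.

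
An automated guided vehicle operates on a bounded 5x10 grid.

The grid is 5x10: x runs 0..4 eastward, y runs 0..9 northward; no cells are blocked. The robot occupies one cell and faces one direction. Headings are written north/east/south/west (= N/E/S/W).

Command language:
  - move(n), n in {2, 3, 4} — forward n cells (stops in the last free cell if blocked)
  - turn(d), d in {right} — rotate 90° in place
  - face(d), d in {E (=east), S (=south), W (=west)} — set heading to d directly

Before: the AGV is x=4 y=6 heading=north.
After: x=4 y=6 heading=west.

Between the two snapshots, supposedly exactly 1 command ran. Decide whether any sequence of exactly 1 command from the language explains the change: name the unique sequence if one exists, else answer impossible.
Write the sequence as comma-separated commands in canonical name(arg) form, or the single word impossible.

face(W)

key: (4,6) unchanged — the single command moves nothing
t0: x=4 y=6 heading=north
t=1 face(W) ⇒ x=4 y=6 heading=west
all 7 alternatives checked — unique.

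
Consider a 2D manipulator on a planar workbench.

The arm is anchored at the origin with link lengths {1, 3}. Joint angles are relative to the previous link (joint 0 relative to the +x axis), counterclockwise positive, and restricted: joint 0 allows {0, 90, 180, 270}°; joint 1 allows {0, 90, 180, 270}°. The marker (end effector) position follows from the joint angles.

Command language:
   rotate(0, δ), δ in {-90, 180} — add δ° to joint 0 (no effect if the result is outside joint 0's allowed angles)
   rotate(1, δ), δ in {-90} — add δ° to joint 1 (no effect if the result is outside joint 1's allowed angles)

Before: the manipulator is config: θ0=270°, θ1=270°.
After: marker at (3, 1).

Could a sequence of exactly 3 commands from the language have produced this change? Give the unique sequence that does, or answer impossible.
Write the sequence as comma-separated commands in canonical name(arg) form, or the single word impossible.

rotate(0, 180), rotate(0, 180), rotate(0, 180)

initial: config: θ0=270°, θ1=270°
[1] after rotate(0, 180): config: θ0=90°, θ1=270°
[2] after rotate(0, 180): config: θ0=270°, θ1=270°
[3] after rotate(0, 180): config: θ0=90°, θ1=270°
no rival 3-sequence matches.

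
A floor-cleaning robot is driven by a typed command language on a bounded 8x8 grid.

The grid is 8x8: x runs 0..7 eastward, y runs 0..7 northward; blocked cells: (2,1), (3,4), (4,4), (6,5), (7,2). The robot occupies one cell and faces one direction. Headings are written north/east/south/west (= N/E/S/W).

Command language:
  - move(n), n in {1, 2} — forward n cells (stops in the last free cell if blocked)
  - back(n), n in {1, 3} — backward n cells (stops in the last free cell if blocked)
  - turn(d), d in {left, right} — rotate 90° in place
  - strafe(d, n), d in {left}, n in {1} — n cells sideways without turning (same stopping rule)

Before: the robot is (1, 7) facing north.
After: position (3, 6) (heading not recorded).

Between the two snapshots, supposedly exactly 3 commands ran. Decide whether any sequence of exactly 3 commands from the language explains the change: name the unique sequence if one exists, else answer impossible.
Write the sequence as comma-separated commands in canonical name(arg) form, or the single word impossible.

key: order matters: swapping back(1) and move(2) lands elsewhere
from: (1, 7) facing north
t=1 back(1) ⇒ (1, 6) facing north
t=2 turn(right) ⇒ (1, 6) facing east
t=3 move(2) ⇒ (3, 6) facing east
uniquely the one of 343 3-step routes that fits.

back(1), turn(right), move(2)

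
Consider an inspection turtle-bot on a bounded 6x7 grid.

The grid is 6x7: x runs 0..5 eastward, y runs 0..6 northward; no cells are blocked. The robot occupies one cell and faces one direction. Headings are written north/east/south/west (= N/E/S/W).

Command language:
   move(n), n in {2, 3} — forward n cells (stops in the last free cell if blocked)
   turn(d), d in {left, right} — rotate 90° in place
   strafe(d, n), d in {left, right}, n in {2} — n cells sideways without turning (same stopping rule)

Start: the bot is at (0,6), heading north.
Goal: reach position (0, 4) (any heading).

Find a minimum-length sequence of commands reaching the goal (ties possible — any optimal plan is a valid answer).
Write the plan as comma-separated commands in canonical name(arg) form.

from: at (0,6), heading north
[1] after turn(left): at (0,6), heading west
[2] after strafe(left, 2): at (0,4), heading west
shorter routes all fall short; 2 is best.

turn(left), strafe(left, 2)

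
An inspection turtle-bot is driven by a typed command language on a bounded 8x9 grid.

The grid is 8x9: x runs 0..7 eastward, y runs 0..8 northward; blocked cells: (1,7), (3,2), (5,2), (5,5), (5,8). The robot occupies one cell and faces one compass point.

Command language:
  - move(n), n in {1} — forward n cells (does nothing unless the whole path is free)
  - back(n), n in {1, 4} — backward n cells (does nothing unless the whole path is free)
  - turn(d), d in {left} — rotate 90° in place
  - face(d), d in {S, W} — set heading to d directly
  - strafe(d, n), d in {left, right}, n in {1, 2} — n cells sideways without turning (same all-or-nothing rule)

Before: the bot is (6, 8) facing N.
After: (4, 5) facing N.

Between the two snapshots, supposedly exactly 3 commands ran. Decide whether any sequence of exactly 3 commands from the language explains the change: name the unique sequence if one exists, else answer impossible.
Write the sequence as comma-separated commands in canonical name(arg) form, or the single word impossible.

back(4), strafe(left, 2), move(1)

key: still facing N at the end — nothing in the sequence rotates
initial: (6, 8) facing N
t=1 back(4) ⇒ (6, 4) facing N
t=2 strafe(left, 2) ⇒ (4, 4) facing N
t=3 move(1) ⇒ (4, 5) facing N
uniquely the one of 1000 3-step routes that fits.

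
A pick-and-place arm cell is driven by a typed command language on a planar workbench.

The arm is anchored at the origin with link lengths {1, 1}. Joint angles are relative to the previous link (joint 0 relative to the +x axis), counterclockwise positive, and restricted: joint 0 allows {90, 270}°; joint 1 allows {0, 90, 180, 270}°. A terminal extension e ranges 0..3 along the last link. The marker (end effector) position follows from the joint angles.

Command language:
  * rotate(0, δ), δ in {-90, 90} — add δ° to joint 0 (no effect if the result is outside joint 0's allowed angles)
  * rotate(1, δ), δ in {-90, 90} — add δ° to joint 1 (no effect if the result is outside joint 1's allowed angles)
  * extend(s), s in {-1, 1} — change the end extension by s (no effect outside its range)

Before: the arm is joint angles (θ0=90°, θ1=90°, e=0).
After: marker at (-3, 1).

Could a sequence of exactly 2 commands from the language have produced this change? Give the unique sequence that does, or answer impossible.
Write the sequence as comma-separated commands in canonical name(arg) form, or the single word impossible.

t0: joint angles (θ0=90°, θ1=90°, e=0)
1. extend(1) → joint angles (θ0=90°, θ1=90°, e=1)
2. extend(1) → joint angles (θ0=90°, θ1=90°, e=2)
no rival 2-sequence matches.

extend(1), extend(1)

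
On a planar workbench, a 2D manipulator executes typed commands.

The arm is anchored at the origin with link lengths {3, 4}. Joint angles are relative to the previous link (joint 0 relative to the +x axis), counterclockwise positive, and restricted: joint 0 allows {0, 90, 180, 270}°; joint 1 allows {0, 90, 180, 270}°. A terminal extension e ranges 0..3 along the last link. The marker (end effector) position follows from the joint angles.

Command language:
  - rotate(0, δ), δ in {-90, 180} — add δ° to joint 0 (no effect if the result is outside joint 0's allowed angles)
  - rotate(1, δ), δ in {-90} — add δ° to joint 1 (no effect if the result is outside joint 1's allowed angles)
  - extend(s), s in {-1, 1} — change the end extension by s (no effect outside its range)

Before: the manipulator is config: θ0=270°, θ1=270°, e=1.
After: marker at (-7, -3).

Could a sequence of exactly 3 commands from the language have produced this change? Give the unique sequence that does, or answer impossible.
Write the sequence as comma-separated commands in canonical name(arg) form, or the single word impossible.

extend(1), extend(1), extend(1)

begin: config: θ0=270°, θ1=270°, e=1
[1] after extend(1): config: θ0=270°, θ1=270°, e=2
[2] after extend(1): config: θ0=270°, θ1=270°, e=3
[3] after extend(1): config: θ0=270°, θ1=270°, e=3
all 125 alternatives checked — unique.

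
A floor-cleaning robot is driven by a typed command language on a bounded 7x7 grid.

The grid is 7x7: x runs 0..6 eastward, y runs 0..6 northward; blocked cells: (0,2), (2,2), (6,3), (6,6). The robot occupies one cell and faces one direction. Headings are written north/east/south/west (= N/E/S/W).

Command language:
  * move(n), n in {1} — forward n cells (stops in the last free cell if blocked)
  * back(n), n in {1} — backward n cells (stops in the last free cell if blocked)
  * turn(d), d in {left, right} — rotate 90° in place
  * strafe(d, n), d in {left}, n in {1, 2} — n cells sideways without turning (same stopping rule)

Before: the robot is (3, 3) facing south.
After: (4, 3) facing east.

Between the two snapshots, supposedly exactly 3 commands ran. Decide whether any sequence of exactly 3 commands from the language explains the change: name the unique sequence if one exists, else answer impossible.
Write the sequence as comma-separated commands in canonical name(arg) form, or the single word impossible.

key: order matters: swapping strafe(left, 2) and back(1) lands elsewhere
from: (3, 3) facing south
t=1 strafe(left, 2) ⇒ (5, 3) facing south
t=2 turn(left) ⇒ (5, 3) facing east
t=3 back(1) ⇒ (4, 3) facing east
no other 3-command option fits: unique.

strafe(left, 2), turn(left), back(1)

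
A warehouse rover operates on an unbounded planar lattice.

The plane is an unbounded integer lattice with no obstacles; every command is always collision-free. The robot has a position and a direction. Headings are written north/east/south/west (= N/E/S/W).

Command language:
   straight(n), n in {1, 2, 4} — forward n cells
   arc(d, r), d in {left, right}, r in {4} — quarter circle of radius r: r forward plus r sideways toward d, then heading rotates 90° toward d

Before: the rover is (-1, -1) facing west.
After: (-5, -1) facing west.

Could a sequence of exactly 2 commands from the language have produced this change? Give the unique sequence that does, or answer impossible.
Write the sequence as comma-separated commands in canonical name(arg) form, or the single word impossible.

key: heading stays W — no command in the sequence turns
begin: (-1, -1) facing west
t=1 straight(2) ⇒ (-3, -1) facing west
t=2 straight(2) ⇒ (-5, -1) facing west
no rival 2-sequence matches.

straight(2), straight(2)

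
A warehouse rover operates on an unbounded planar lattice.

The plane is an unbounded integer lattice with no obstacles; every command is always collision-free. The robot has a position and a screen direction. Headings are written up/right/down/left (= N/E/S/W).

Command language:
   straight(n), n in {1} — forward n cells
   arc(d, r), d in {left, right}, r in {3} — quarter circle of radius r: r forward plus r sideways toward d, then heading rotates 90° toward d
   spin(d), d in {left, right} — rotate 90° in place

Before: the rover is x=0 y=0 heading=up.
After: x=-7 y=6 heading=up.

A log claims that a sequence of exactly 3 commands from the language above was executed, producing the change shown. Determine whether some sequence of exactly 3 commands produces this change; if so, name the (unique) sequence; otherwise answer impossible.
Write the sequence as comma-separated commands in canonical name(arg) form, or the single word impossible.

arc(left, 3), straight(1), arc(right, 3)

key: heading stays N — rotations cancel among the 3 commands
t0: x=0 y=0 heading=up
t=1 arc(left, 3) ⇒ x=-3 y=3 heading=left
t=2 straight(1) ⇒ x=-4 y=3 heading=left
t=3 arc(right, 3) ⇒ x=-7 y=6 heading=up
no other 3-command option fits: unique.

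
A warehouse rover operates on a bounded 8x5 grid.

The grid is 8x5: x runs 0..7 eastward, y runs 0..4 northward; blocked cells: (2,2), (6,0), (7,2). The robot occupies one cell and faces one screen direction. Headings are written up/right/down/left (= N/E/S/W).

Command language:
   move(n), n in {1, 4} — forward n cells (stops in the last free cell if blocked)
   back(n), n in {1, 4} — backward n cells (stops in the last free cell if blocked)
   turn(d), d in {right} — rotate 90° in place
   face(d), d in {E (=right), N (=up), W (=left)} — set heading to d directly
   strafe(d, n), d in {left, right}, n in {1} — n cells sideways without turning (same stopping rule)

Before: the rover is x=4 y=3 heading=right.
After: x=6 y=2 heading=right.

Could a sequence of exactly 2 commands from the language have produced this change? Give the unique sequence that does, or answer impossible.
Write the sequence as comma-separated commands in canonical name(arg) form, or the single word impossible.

strafe(right, 1), move(4)

key: order matters: swapping strafe(right, 1) and move(4) lands elsewhere
begin: x=4 y=3 heading=right
[1] after strafe(right, 1): x=4 y=2 heading=right
[2] after move(4): x=6 y=2 heading=right
all 100 alternatives checked — unique.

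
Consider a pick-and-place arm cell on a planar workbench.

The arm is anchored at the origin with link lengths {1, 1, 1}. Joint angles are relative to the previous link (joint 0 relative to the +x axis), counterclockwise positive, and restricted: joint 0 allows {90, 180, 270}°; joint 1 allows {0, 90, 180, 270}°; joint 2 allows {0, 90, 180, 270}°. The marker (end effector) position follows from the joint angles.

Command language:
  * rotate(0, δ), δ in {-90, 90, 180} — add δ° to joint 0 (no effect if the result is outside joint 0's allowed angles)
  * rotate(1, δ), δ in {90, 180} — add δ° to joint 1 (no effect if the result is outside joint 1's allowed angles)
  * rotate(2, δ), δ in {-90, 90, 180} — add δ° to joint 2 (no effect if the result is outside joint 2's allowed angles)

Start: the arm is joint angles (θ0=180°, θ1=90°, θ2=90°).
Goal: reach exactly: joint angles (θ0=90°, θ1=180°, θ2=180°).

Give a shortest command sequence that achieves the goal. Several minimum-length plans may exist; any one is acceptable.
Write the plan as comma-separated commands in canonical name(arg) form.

rotate(2, 90), rotate(1, 90), rotate(0, -90)

start: joint angles (θ0=180°, θ1=90°, θ2=90°)
1. rotate(2, 90) → joint angles (θ0=180°, θ1=90°, θ2=180°)
2. rotate(1, 90) → joint angles (θ0=180°, θ1=180°, θ2=180°)
3. rotate(0, -90) → joint angles (θ0=90°, θ1=180°, θ2=180°)
nothing shorter than 3 reaches the goal.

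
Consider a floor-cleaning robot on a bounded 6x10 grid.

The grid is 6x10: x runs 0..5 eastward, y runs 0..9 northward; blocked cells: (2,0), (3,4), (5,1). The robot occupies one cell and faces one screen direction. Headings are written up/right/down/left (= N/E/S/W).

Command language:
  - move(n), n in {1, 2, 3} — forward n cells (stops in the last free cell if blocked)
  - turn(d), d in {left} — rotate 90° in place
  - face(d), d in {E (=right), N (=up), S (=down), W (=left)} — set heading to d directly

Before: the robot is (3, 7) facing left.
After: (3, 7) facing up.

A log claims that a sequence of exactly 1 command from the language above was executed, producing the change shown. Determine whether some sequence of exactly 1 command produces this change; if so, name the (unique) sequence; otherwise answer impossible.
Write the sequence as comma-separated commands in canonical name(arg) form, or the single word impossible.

key: parked at (3,7) the whole time — nothing moves the robot
start: (3, 7) facing left
t=1 face(N) ⇒ (3, 7) facing up
no other 1-command option fits: unique.

face(N)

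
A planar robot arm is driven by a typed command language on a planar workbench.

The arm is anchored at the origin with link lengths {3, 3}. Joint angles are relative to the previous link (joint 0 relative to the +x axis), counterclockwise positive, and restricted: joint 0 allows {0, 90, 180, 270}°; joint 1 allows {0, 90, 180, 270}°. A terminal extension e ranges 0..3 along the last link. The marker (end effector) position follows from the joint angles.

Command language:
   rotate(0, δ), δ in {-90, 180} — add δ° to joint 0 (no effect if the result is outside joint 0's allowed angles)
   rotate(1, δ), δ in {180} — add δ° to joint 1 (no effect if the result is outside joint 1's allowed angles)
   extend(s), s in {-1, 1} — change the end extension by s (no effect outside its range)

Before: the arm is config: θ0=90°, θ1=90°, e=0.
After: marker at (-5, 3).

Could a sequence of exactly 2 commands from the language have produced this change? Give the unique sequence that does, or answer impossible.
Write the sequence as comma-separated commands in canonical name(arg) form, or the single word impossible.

begin: config: θ0=90°, θ1=90°, e=0
1. extend(1) → config: θ0=90°, θ1=90°, e=1
2. extend(1) → config: θ0=90°, θ1=90°, e=2
no rival 2-sequence matches.

extend(1), extend(1)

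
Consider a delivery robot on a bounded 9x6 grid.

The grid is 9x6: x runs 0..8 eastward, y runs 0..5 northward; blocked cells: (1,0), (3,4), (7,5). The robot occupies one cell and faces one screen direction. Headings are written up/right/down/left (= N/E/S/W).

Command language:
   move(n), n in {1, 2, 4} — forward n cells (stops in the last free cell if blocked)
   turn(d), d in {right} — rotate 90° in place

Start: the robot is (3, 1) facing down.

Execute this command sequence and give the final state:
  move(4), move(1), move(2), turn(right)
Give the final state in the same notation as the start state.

(3, 0) facing left

t0: (3, 1) facing down
step 1 (move(4)): (3, 0) facing down
step 2 (move(1)): (3, 0) facing down
step 3 (move(2)): (3, 0) facing down
step 4 (turn(right)): (3, 0) facing left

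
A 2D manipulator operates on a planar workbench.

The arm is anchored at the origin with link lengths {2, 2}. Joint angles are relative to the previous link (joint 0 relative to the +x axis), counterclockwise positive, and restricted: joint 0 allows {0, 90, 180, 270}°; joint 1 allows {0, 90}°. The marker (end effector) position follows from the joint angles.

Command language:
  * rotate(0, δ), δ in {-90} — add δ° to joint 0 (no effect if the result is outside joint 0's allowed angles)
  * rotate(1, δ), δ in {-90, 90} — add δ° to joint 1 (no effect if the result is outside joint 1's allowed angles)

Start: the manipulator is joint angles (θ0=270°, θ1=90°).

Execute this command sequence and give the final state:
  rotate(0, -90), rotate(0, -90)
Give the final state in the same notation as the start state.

t0: joint angles (θ0=270°, θ1=90°)
[1] after rotate(0, -90): joint angles (θ0=180°, θ1=90°)
[2] after rotate(0, -90): joint angles (θ0=90°, θ1=90°)

joint angles (θ0=90°, θ1=90°)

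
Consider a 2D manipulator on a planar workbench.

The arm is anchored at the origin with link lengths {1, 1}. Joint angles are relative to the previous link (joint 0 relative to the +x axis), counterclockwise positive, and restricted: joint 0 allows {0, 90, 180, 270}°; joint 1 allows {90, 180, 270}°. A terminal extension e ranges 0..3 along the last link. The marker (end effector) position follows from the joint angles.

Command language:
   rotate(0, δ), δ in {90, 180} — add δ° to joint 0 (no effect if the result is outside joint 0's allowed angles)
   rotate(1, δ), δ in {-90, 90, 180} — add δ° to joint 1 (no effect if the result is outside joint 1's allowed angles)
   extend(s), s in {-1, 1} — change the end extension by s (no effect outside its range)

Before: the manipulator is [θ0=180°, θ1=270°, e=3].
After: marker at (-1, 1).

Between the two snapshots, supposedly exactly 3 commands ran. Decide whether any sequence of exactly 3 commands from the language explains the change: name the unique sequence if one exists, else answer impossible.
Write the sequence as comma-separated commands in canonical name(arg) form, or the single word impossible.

initial: [θ0=180°, θ1=270°, e=3]
step 1 (extend(-1)): [θ0=180°, θ1=270°, e=2]
step 2 (extend(-1)): [θ0=180°, θ1=270°, e=1]
step 3 (extend(-1)): [θ0=180°, θ1=270°, e=0]
no rival 3-sequence matches.

extend(-1), extend(-1), extend(-1)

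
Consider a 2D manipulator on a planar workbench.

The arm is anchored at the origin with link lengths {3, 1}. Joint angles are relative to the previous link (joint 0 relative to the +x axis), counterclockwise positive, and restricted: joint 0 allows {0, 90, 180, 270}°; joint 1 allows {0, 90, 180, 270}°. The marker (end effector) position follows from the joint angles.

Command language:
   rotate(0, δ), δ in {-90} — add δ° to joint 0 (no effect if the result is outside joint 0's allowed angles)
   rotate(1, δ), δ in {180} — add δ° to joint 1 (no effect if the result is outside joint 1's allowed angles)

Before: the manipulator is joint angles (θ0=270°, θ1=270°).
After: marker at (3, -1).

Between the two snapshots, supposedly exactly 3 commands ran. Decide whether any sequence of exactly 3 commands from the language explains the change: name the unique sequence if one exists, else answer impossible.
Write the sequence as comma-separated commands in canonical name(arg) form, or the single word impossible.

rotate(0, -90), rotate(0, -90), rotate(0, -90)

begin: joint angles (θ0=270°, θ1=270°)
step 1 (rotate(0, -90)): joint angles (θ0=180°, θ1=270°)
step 2 (rotate(0, -90)): joint angles (θ0=90°, θ1=270°)
step 3 (rotate(0, -90)): joint angles (θ0=0°, θ1=270°)
no rival 3-sequence matches.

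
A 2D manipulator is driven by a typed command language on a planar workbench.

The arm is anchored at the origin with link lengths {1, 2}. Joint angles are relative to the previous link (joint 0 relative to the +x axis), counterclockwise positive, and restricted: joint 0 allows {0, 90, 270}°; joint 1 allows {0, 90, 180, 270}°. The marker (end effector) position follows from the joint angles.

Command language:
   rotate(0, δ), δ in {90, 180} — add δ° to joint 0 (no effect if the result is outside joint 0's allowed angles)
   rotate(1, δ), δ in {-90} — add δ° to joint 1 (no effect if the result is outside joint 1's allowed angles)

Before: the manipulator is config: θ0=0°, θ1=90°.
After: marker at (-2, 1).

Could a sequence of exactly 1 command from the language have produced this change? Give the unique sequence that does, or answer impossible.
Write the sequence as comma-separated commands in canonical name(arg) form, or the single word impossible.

initial: config: θ0=0°, θ1=90°
1. rotate(0, 90) → config: θ0=90°, θ1=90°
no other 1-command option fits: unique.

rotate(0, 90)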